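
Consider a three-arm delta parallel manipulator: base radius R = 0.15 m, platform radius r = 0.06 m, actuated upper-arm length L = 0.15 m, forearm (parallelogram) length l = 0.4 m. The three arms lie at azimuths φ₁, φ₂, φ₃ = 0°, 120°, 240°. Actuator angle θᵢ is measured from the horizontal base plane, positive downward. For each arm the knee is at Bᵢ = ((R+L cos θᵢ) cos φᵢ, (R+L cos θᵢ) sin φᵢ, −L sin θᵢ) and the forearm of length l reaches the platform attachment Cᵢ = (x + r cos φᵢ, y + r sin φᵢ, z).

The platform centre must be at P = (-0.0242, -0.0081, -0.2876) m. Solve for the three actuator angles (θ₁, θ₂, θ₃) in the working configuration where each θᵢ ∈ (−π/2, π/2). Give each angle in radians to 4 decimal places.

θ₁ = -0.0876, θ₂ = -0.2620, θ₃ = -0.3488

arm 1 (φ=0.0°): x'=-0.0242, y'=-0.0081
  e−x'=0.1142;  (l²−L²−(e−x')²−y'²−z²)/2L = 0.1389
  √(A²+B²)=0.3094;  θ1 = -1.1928+1.1052 ≈ -0.0876
arm 2 (φ=120.0°): x'=0.0051, y'=0.0250
  e−x'=0.0849;  (l²−L²−(e−x')²−y'²−z²)/2L = 0.1565
  √(A²+B²)=0.2999;  θ2 = -1.2837+1.0217 ≈ -0.2620
φ3=240.0° → target in arm frame (0.0191, -0.0169)
  A cos θ + B sin θ = C:  0.0709·cos θ + -0.2876·sin θ = 0.1649
  √(A²+B²)=0.2962;  θ3 = -1.3291+0.9803 ≈ -0.3488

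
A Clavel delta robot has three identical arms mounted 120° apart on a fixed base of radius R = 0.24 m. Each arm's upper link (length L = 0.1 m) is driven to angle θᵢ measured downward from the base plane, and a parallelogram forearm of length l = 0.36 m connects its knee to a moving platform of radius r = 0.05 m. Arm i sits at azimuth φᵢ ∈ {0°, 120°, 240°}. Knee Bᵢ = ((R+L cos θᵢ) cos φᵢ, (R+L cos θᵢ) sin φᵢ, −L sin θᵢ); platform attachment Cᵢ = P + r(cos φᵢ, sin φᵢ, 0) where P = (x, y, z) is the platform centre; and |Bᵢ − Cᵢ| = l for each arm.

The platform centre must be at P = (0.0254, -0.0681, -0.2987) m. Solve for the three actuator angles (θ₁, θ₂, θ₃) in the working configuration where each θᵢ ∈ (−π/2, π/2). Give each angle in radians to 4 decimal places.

θ₁ = 0.5235, θ₂ = 1.2218, θ₃ = 0.3490

arm 1 (φ=0.0°): x'=0.0254, y'=-0.0681
  A=0.1646, B=-0.2987, C=(l²−L²−A²−y'²−z²)/(2L)=-0.0068
  γ=atan2(-0.2987,0.1646)=-1.0671;  ψ=arccos(-0.0198)=1.5906;  θ1=γ+ψ≈0.5235
arm 2 (φ=120.0°): x'=-0.0717, y'=0.0121
  A=0.2617, B=-0.2987, C=(l²−L²−A²−y'²−z²)/(2L)=-0.1912
  γ=atan2(-0.2987,0.2617)=-0.8514;  ψ=arccos(-0.4815)=2.0732;  θ2=γ+ψ≈1.2218
rotate P by −φ3: (0.0463, 0.0560, -0.2987)
  A=0.1437, B=-0.2987, C=(l²−L²−A²−y'²−z²)/(2L)=0.0329
  θ3 = atan2(B,A) + arccos(C/0.3315) = 0.3490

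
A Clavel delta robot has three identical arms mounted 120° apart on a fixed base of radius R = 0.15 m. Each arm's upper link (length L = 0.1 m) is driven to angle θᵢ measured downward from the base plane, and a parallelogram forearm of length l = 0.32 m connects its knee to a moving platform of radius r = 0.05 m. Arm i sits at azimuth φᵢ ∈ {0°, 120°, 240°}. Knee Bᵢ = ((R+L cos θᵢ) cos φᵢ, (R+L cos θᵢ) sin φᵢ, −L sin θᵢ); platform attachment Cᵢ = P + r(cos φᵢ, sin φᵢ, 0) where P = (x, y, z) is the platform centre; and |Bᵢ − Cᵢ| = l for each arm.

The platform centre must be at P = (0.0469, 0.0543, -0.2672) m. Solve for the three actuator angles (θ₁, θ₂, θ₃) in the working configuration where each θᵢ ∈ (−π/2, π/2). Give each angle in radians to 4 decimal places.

θ₁ = -0.0872, θ₂ = 0.0872, θ₃ = 0.6982

φ1=0.0° → target in arm frame (0.0469, 0.0543)
  e−x'=0.0531;  (l²−L²−(e−x')²−y'²−z²)/2L = 0.0762
  γ=atan2(-0.2672,0.0531)=-1.3746;  ψ=arccos(0.2796)=1.2874;  θ1=γ+ψ≈-0.0872
arm 2 (φ=120.0°): x'=0.0236, y'=-0.0678
  e−x'=0.0764;  (l²−L²−(e−x')²−y'²−z²)/2L = 0.0529
  γ=atan2(-0.2672,0.0764)=-1.2922;  ψ=arccos(0.1902)=1.3794;  θ2=γ+ψ≈0.0872
φ3=240.0° → target in arm frame (-0.0705, 0.0135)
  e−x'=0.1705;  (l²−L²−(e−x')²−y'²−z²)/2L = -0.0412
  γ=atan2(-0.2672,0.1705)=-1.0029;  ψ=arccos(-0.1300)=1.7011;  θ3=γ+ψ≈0.6982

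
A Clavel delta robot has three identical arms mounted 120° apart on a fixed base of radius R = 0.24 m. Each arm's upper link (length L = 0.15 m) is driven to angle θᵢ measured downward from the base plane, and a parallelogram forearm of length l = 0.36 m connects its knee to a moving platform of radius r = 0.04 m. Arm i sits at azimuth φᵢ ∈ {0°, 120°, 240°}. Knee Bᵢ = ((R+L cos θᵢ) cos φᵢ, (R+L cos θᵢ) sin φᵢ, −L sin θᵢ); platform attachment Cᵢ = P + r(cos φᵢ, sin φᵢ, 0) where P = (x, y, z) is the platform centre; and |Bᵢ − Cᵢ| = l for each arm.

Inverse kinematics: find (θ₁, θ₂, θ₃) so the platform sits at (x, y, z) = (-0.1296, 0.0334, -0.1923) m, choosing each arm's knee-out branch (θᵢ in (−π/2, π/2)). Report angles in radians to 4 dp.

rotate P by −φ1: (-0.1296, 0.0334, -0.1923)
  e−x'=0.3296;  (l²−L²−(e−x')²−y'²−z²)/2L = -0.1321
  γ=atan2(-0.1923,0.3296)=-0.5281;  ψ=arccos(-0.3462)=1.9243;  θ1=γ+ψ≈1.3961
φ2=120.0° → target in arm frame (0.0937, 0.0955)
  e−x'=0.1063;  (l²−L²−(e−x')²−y'²−z²)/2L = 0.1657
  γ=atan2(-0.1923,0.1063)=-1.0659;  ψ=arccos(0.7540)=0.7167;  θ2=γ+ψ≈-0.3493
arm 3 (φ=240.0°): x'=0.0359, y'=-0.1289
  e−x'=0.1641;  (l²−L²−(e−x')²−y'²−z²)/2L = 0.0885
  θ3 = atan2(B,A) + arccos(C/0.2528) = 0.3488

θ₁ = 1.3961, θ₂ = -0.3493, θ₃ = 0.3488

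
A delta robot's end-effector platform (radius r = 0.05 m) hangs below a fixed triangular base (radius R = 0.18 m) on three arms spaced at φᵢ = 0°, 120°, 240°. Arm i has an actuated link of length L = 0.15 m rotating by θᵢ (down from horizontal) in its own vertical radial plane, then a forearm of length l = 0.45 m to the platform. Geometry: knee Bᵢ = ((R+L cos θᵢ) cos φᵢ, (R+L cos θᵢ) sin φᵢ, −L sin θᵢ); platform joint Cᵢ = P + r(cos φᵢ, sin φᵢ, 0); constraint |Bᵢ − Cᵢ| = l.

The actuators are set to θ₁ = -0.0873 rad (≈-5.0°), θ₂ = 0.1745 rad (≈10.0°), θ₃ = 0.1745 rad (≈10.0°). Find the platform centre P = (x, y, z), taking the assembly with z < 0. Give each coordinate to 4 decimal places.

(0.0346, 0.0000, -0.3645)

arm 1 at φ=0.0°: ρ1 = 0.2794;  S1 = (0.2794, 0.0000, 0.0131)
S2 = (0.2777·cos120.0°, 0.2777·sin120.0°, -0.0260) = (-0.1389, 0.2405, -0.0260)
φ3=240.0°: virtual centre (-0.1389, -0.2405, -0.0260), radius l
subtract pairs → two planes through P
plane₁₂: -0.8366x+0.4810y+-0.0782z = -0.0004
Cramer: x(z) = 0.0005-0.0935z;  y(z) = 0.0000+0.0000z
quadratic in z: (1.0087)z²+(0.0260)z+(-0.1245)=0, √Δ=0.7094 → z ∈ {-0.3645, 0.3387}; z = -0.3645 (taking z<0)
x = 0.0346, y = 0.0000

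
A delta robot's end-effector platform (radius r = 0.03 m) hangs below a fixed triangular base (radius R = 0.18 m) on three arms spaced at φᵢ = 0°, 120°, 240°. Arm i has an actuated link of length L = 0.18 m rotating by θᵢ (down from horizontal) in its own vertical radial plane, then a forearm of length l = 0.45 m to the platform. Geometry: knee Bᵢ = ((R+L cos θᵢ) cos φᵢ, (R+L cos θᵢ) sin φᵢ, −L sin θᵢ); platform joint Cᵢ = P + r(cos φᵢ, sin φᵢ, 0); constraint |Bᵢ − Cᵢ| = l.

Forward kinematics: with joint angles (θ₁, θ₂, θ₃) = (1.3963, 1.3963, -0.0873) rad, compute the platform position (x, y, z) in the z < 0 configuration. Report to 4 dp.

O1 = (0.1813·cos0.0°, 0.1813·sin0.0°, -0.1773) = (0.1813, 0.0000, -0.1773)
O2 = (0.1813·cos120.0°, 0.1813·sin120.0°, -0.1773) = (-0.0906, 0.1570, -0.1773)
O3 = (0.3293·cos240.0°, 0.3293·sin240.0°, 0.0157) = (-0.1647, -0.2852, 0.0157)
|O₂|²−|O₁|² = 0.0000;  |O₃|²−|O₁|² = 0.0444
[-0.5438 0.3139 0.0000]·P = 0.0000;  [-0.6918 -0.5704 0.3859]·P = 0.0444
det = 0.5273;  x = -0.0264+0.2297z,  y = -0.0458+0.3979z
sphere 1 gives Az²+Bz+C=0 with A=1.2111, B=0.2226, C=-0.1258;  B²−4AC=0.6592;  roots -0.4271, 0.2433;  negative root z = -0.4271
x = -0.1246, y = -0.2158

(-0.1246, -0.2158, -0.4271)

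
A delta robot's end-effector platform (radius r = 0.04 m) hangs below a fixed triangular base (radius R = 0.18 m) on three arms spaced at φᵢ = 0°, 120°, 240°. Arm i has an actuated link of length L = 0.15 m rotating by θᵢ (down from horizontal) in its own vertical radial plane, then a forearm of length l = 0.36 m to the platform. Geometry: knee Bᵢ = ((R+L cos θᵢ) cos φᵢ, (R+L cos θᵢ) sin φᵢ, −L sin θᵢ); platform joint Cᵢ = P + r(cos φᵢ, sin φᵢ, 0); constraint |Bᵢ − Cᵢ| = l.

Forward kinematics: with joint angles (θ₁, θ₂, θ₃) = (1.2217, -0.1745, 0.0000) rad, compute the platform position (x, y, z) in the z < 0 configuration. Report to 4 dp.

arm 1 at φ=0.0°: e+L cos θ1 = 0.1913;  centre 1 = (0.1913, 0.0000, -0.1410)
φ2=120.0°: virtual centre (-0.1439, 0.2492, 0.0260), radius l
φ3=240.0°: virtual centre (-0.1450, -0.2511, 0.0000), radius l
eliminate P² terms by subtracting sphere 1 from 2 and 3
plane₁₂: -0.6703x+0.4983y+0.3340z = 0.0270
det = 0.6719;  x = -0.0407+0.4588z,  y = -0.0005+-0.0531z
quadratic in z: (1.2133)z²+(0.0691)z+(-0.0559)=0, √Δ=0.5255 → z ∈ {-0.2450, 0.1881}; z = -0.2450 (taking z<0)
x = -0.1531, y = 0.0125

(-0.1531, 0.0125, -0.2450)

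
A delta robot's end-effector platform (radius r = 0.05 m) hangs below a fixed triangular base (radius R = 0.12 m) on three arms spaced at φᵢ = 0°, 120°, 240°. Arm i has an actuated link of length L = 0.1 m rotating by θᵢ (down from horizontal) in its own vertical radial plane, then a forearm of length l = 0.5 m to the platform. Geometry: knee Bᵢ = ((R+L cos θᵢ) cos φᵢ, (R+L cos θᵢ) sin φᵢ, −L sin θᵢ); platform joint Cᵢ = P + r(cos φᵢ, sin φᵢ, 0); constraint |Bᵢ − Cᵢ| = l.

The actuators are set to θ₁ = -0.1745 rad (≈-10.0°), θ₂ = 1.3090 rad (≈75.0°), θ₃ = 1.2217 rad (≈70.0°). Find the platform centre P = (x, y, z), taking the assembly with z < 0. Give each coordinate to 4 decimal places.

φ1=0.0°: virtual centre (0.1685, 0.0000, 0.0174), radius l
centre 2 = (0.0959·cos120.0°, 0.0959·sin120.0°, -0.0966) = (-0.0479, 0.0830, -0.0966)
φ3=240.0°: virtual centre (-0.0521, -0.0902, -0.0940), radius l
subtract pairs → two planes through P
[-0.4328 0.1661 -0.2279]·P = -0.0102;  [-0.4412 -0.1805 -0.2227]·P = -0.0090
det = 0.1514;  x = 0.0220+-0.5160z,  y = -0.0039+0.0275z
quadratic in z: (1.2670)z²+(0.1162)z+(-0.2282)=0, √Δ=1.0817 → z ∈ {-0.4728, 0.3810}; z = -0.4728 (taking z<0)
x = 0.2659, y = -0.0169

(0.2659, -0.0169, -0.4728)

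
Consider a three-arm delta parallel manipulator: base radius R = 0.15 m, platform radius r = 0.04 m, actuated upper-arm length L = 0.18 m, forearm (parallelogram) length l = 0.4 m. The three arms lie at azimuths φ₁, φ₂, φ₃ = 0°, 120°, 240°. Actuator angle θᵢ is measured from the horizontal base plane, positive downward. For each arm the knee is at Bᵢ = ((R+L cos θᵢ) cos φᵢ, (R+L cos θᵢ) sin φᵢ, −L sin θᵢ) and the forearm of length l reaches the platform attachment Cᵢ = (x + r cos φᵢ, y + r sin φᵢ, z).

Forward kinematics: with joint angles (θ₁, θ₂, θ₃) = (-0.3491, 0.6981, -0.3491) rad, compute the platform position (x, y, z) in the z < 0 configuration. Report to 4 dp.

(0.0632, -0.1094, -0.2568)

arm 1 at φ=0.0°: (R−r)+L cos θ1 = 0.2791;  O1 = (0.2791, 0.0000, 0.0616)
O2 = (0.2479·cos120.0°, 0.2479·sin120.0°, -0.1157) = (-0.1239, 0.2147, -0.1157)
O3 = (0.2791·cos240.0°, 0.2791·sin240.0°, 0.0616) = (-0.1396, -0.2417, 0.0616)
subtract pairs → two planes through P
[-0.8062 0.4294 -0.3545]·P = -0.0069;  [-0.8374 -0.4835 0.0000]·P = 0.0000
Cramer: x(z) = 0.0044-0.2288z;  y(z) = -0.0077+0.3962z
quadratic in z: (1.2093)z²+(-0.0035)z+(-0.0807)=0, √Δ=0.6248 → z ∈ {-0.2568, 0.2598}; z = -0.2568 (taking z<0)
x = 0.0632, y = -0.1094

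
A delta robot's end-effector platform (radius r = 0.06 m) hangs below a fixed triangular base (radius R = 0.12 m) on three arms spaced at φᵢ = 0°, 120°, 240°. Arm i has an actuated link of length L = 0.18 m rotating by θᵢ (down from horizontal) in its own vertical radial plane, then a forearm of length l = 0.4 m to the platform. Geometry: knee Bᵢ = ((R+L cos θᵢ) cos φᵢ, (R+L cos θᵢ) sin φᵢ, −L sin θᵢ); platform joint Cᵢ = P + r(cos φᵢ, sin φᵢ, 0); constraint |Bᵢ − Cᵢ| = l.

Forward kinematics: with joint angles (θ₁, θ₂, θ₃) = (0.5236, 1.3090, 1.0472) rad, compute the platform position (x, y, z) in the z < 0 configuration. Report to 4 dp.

arm 1 at φ=0.0°: ρ1 = 0.2159;  centre 1 = (0.2159, 0.0000, -0.0900)
arm 2 at φ=120.0°: ρ2 = 0.1066;  centre 2 = (-0.0533, 0.0923, -0.1739)
arm 3 at φ=240.0°: ρ3 = 0.1500;  centre 3 = (-0.0750, -0.1299, -0.1559)
|centre ₂|²−|centre ₁|² = -0.0131;  |centre ₃|²−|centre ₁|² = -0.0079
linear system: -0.5384x+0.1846y = -0.0131−-0.1677z; -0.5818x+-0.2598y = -0.0079−-0.1318z
det = 0.2473;  x = 0.0197+-0.2746z,  y = -0.0136+0.1077z
into |P−centre ₁|² = l²: 1.0870z² + 0.2848z + -0.1132 = 0;  Δ = 0.5734;  z = -0.4793 or 0.2173 → z<0 root = -0.4793
x = 0.1513, y = -0.0653

(0.1513, -0.0653, -0.4793)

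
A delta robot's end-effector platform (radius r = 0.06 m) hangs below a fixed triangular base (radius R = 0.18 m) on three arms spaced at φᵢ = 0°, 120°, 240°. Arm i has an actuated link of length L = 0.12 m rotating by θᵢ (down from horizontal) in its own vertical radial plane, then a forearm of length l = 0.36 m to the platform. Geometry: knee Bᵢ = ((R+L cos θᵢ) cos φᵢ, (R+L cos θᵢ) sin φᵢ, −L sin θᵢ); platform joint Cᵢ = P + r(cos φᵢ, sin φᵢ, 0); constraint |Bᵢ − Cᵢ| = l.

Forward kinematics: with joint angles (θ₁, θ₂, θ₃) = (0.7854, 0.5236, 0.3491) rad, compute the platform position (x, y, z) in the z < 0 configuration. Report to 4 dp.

centre 1 = (0.2049·cos0.0°, 0.2049·sin0.0°, -0.0849) = (0.2049, 0.0000, -0.0849)
centre 2 = (0.2239·cos120.0°, 0.2239·sin120.0°, -0.0600) = (-0.1120, 0.1939, -0.0600)
arm 3 at φ=240.0°: ρ3 = 0.2328;  centre 3 = (-0.1164, -0.2016, -0.0410)
|centre ₂|²−|centre ₁|² = 0.0046;  |centre ₃|²−|centre ₁|² = 0.0067
plane₁₂: -0.6336x+0.3878y+0.0497z = 0.0046
det = 0.5046;  x = -0.0088+0.1070z,  y = -0.0026+0.0467z
quadratic in z: (1.0136)z²+(0.1237)z+(-0.0767)=0, √Δ=0.5714 → z ∈ {-0.3429, 0.2208}; z = -0.3429 (taking z<0)
x = -0.0455, y = -0.0186

(-0.0455, -0.0186, -0.3429)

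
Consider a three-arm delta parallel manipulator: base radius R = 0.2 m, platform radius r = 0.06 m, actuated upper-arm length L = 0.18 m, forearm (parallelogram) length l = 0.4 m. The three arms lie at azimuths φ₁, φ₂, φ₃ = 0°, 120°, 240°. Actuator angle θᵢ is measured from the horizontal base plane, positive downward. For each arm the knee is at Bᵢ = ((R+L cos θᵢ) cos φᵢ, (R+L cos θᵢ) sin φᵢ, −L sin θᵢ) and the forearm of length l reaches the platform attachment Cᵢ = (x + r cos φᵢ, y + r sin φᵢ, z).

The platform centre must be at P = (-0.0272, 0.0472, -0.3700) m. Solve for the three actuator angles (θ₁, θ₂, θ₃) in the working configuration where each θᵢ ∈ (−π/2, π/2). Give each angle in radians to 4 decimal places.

rotate P by −φ1: (-0.0272, 0.0472, -0.3700)
  A cos θ + B sin θ = C:  0.1672·cos θ + -0.3700·sin θ = -0.1097
  √(A²+B²)=0.4060;  θ1 = -1.1464+1.8443 ≈ 0.6979
φ2=120.0° → target in arm frame (0.0545, 0.0000)
  A=0.0855, B=-0.3700, C=(l²−L²−A²−y'²−z²)/(2L)=-0.0462
  γ=atan2(-0.3700,0.0855)=-1.3436;  ψ=arccos(-0.1215)=1.6926;  θ2=γ+ψ≈0.3490
rotate P by −φ3: (-0.0273, -0.0472, -0.3700)
  e−x'=0.1673;  (l²−L²−(e−x')²−y'²−z²)/2L = -0.1097
  √(A²+B²)=0.4061;  θ3 = -1.1462+1.8444 ≈ 0.6982

θ₁ = 0.6979, θ₂ = 0.3490, θ₃ = 0.6982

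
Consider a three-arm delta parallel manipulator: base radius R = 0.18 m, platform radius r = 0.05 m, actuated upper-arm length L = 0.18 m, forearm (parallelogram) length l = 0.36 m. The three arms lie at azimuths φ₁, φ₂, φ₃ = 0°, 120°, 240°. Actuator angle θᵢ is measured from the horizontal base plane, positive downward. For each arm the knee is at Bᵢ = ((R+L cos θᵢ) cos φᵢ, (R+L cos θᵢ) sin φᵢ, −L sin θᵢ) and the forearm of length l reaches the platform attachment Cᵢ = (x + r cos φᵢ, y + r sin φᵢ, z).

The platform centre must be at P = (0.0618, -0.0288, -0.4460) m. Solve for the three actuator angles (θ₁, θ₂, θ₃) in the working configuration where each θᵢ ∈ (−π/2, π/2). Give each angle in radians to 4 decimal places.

rotate P by −φ1: (0.0618, -0.0288, -0.4460)
  A cos θ + B sin θ = C:  0.0682·cos θ + -0.4460·sin θ = -0.2978
  γ=atan2(-0.4460,0.0682)=-1.4191;  ψ=arccos(-0.6600)=2.2916;  θ1=γ+ψ≈0.8725
arm 2 (φ=120.0°): x'=-0.0558, y'=-0.0391
  e−x'=0.1858;  (l²−L²−(e−x')²−y'²−z²)/2L = -0.3827
  θ2 = atan2(B,A) + arccos(C/0.4832) = 1.3091
rotate P by −φ3: (-0.0060, 0.0679, -0.4460)
  A cos θ + B sin θ = C:  0.1360·cos θ + -0.4460·sin θ = -0.3467
  θ3 = atan2(B,A) + arccos(C/0.4663) = 1.1343

θ₁ = 0.8725, θ₂ = 1.3091, θ₃ = 1.1343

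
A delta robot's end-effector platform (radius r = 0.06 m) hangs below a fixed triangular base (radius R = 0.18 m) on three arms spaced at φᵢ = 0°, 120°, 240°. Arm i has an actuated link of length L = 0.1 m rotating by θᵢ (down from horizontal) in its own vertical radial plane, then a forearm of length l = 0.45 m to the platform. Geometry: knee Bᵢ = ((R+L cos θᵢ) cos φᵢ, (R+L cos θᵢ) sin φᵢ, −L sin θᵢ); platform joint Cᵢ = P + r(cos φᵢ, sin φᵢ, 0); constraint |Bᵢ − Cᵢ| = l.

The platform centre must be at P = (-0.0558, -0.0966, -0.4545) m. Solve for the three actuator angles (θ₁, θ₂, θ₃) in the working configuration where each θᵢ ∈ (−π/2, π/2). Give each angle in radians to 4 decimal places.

θ₁ = 0.9601, θ₂ = 0.9599, θ₃ = 0.1748

arm 1 (φ=0.0°): x'=-0.0558, y'=-0.0966
  e−x'=0.1758;  (l²−L²−(e−x')²−y'²−z²)/2L = -0.2715
  θ1 = atan2(B,A) + arccos(C/0.4873) = 0.9601
arm 2 (φ=120.0°): x'=-0.0558, y'=0.0966
  A=0.1758, B=-0.4545, C=(l²−L²−A²−y'²−z²)/(2L)=-0.2715
  √(A²+B²)=0.4873;  θ2 = -1.2018+2.1617 ≈ 0.9599
arm 3 (φ=240.0°): x'=0.1116, y'=0.0000
  A=0.0084, B=-0.4545, C=(l²−L²−A²−y'²−z²)/(2L)=-0.0707
  √(A²+B²)=0.4546;  θ3 = -1.5522+1.7270 ≈ 0.1748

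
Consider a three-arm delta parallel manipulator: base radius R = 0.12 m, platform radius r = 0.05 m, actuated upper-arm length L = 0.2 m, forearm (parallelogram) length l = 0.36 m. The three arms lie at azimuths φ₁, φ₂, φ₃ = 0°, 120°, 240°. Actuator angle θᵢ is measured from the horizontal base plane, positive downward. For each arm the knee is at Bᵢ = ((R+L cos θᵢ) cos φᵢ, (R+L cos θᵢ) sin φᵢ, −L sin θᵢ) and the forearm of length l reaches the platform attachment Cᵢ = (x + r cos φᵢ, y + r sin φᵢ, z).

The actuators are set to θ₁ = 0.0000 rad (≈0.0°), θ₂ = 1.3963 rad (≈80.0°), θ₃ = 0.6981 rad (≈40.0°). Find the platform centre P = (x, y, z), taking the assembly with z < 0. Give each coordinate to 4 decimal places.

φ1=0.0°: virtual centre (0.2700, 0.0000, 0.0000), radius l
φ2=120.0°: virtual centre (-0.0524, 0.0907, -0.1970), radius l
φ3=240.0°: virtual centre (-0.1116, -0.1933, -0.1286), radius l
eliminate P² terms by subtracting sphere 1 from 2 and 3
[-0.6447 0.1814 -0.3939]·P = -0.0231;  [-0.7632 -0.3866 -0.2571]·P = -0.0066
det = 0.3877;  x = 0.0261+-0.5131z,  y = -0.0347+0.3479z
quadratic in z: (1.3843)z²+(0.2261)z+(-0.0689)=0, √Δ=0.6579 → z ∈ {-0.3193, 0.1559}; z = -0.3193 (taking z<0)
x = 0.1900, y = -0.1458

(0.1900, -0.1458, -0.3193)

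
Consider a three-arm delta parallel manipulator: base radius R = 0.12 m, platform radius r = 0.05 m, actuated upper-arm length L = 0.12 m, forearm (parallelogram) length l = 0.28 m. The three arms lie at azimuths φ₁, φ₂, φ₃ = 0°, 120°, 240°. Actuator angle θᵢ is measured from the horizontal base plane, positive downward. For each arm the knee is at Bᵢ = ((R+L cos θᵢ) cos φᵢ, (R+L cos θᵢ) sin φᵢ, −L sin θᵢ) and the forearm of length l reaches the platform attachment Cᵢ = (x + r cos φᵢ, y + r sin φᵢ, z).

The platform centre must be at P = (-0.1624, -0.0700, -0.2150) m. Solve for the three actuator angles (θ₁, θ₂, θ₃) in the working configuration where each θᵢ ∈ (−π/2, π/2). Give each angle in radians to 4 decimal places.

φ1=0.0° → target in arm frame (-0.1624, -0.0700)
  A=0.2324, B=-0.2150, C=(l²−L²−A²−y'²−z²)/(2L)=-0.1714
  θ1 = atan2(B,A) + arccos(C/0.3166) = 1.3963
rotate P by −φ2: (0.0206, 0.1756, -0.2150)
  e−x'=0.0494;  (l²−L²−(e−x')²−y'²−z²)/2L = -0.0647
  θ2 = atan2(B,A) + arccos(C/0.2206) = 0.5234
arm 3 (φ=240.0°): x'=0.1418, y'=-0.1056
  A cos θ + B sin θ = C:  -0.0718·cos θ + -0.2150·sin θ = 0.0061
  √(A²+B²)=0.2267;  θ3 = -1.8932+1.5440 ≈ -0.3492

θ₁ = 1.3963, θ₂ = 0.5234, θ₃ = -0.3492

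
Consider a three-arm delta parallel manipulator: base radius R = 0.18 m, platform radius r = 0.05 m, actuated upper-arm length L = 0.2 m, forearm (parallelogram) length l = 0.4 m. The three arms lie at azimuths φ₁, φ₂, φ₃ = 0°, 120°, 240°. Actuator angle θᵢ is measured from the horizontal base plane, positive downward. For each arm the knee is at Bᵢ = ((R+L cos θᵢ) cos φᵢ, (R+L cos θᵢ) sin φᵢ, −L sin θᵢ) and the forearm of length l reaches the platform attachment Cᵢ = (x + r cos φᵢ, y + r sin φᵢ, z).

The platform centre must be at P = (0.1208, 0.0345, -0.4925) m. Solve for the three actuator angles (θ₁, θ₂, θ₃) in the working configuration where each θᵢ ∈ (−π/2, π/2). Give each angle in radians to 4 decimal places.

arm 1 (φ=0.0°): x'=0.1208, y'=0.0345
  A cos θ + B sin θ = C:  0.0092·cos θ + -0.4925·sin θ = -0.3096
  √(A²+B²)=0.4926;  θ1 = -1.5521+2.2504 ≈ 0.6983
rotate P by −φ2: (-0.0305, -0.1219, -0.4925)
  A cos θ + B sin θ = C:  0.1605·cos θ + -0.4925·sin θ = -0.4079
  γ=atan2(-0.4925,0.1605)=-1.2557;  ψ=arccos(-0.7875)=2.4776;  θ2=γ+ψ≈1.2219
arm 3 (φ=240.0°): x'=-0.0903, y'=0.0874
  A=0.2203, B=-0.4925, C=(l²−L²−A²−y'²−z²)/(2L)=-0.4468
  √(A²+B²)=0.5395;  θ3 = -1.1502+2.5465 ≈ 1.3963

θ₁ = 0.6983, θ₂ = 1.2219, θ₃ = 1.3963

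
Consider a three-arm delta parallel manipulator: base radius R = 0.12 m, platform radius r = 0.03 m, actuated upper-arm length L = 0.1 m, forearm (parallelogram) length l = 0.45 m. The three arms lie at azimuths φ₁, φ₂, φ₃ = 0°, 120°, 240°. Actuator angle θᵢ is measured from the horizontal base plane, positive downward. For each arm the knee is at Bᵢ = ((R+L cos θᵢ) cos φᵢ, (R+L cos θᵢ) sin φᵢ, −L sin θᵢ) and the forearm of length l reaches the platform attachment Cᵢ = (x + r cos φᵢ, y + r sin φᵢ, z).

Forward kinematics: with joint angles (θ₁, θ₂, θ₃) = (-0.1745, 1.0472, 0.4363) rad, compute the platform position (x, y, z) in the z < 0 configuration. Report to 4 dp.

(0.1436, -0.0909, -0.4211)

centre 1 = (0.1885·cos0.0°, 0.1885·sin0.0°, 0.0174) = (0.1885, 0.0000, 0.0174)
arm 2 at φ=120.0°: e+L cos θ2 = 0.1400;  centre 2 = (-0.0700, 0.1212, -0.0866)
φ3=240.0°: virtual centre (-0.0903, -0.1564, -0.0423), radius l
subtract pairs → two planes through P
plane₁₂: -0.5170x+0.2425y+-0.2079z = -0.0087
Cramer: x(z) = 0.0103-0.3164z;  y(z) = -0.0139+0.1828z
into |P−centre ₁|² = l²: 1.1336z² + 0.0729z + -0.1703 = 0;  Δ = 0.7774;  z = -0.4211 or 0.3567 → z<0 root = -0.4211
x = 0.1436, y = -0.0909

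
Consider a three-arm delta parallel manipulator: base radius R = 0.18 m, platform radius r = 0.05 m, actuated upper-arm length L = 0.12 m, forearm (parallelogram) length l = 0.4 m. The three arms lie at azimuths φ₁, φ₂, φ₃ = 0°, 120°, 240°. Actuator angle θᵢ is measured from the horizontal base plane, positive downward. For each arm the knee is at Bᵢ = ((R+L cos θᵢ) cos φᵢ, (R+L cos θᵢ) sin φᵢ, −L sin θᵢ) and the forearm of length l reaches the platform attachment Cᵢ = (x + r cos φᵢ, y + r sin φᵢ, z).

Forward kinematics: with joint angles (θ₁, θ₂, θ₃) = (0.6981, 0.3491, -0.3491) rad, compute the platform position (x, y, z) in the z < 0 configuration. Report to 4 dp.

(-0.0819, -0.0643, -0.3293)

φ1=0.0°: virtual centre (0.2219, 0.0000, -0.0771), radius l
centre 2 = (0.2428·cos120.0°, 0.2428·sin120.0°, -0.0410) = (-0.1214, 0.2102, -0.0410)
φ3=240.0°: virtual centre (-0.1214, -0.2102, 0.0410), radius l
eliminate P² terms by subtracting sphere 1 from 2 and 3
plane₁₂: -0.6866x+0.4205y+0.0722z = 0.0054
Cramer: x(z) = -0.0079+0.2247z;  y(z) = 0.0000+0.1952z
into |P−centre ₁|² = l²: 1.0886z² + 0.0510z + -0.1012 = 0;  Δ = 0.4434;  z = -0.3293 or 0.2824 → z<0 root = -0.3293
x = -0.0819, y = -0.0643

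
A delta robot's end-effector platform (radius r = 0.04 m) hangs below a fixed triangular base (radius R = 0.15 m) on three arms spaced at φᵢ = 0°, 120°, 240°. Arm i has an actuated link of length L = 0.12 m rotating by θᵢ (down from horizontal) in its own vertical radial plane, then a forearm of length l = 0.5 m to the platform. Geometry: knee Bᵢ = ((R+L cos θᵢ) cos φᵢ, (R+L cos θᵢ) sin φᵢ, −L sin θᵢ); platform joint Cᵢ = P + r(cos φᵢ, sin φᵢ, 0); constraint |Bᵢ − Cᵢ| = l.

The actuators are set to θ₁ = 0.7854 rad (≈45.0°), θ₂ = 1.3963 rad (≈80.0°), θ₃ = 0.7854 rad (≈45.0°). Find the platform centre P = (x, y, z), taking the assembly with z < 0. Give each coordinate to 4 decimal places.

(0.0560, -0.0969, -0.5553)

arm 1 at φ=0.0°: e+L cos θ1 = 0.1949;  S1 = (0.1949, 0.0000, -0.0849)
arm 2 at φ=120.0°: e+L cos θ2 = 0.1308;  S2 = (-0.0654, 0.1133, -0.1182)
S3 = (0.1949·cos240.0°, 0.1949·sin240.0°, -0.0849) = (-0.0974, -0.1687, -0.0849)
|S₂|²−|S₁|² = -0.0141;  |S₃|²−|S₁|² = 0.0000
linear system: -0.5205x+0.2266y = -0.0141−-0.0666z; -0.5846x+-0.3375y = 0.0000−0.0000z
det = 0.3081;  x = 0.0154+-0.0730z,  y = -0.0267+0.1264z
sphere 1 gives Az²+Bz+C=0 with A=1.0213, B=0.1891, C=-0.2099;  B²−4AC=0.8932;  roots -0.5553, 0.3701;  negative root z = -0.5553
x = 0.0560, y = -0.0969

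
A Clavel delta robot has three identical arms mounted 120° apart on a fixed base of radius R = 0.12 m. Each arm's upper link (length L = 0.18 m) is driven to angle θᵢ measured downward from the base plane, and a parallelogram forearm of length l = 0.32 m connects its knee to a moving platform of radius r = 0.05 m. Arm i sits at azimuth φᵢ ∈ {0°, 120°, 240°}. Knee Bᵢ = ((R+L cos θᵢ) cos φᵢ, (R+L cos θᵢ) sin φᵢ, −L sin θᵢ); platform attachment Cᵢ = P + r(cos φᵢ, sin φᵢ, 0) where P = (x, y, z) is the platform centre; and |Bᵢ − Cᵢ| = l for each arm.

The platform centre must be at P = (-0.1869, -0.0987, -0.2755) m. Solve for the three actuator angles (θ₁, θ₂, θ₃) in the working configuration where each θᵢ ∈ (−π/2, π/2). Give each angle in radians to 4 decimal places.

φ1=0.0° → target in arm frame (-0.1869, -0.0987)
  A cos θ + B sin θ = C:  0.2569·cos θ + -0.2755·sin θ = -0.2268
  θ1 = atan2(B,A) + arccos(C/0.3767) = 1.3965
arm 2 (φ=120.0°): x'=0.0080, y'=0.2112
  A=0.0620, B=-0.2755, C=(l²−L²−A²−y'²−z²)/(2L)=-0.1510
  √(A²+B²)=0.2824;  θ2 = -1.3493+2.1349 ≈ 0.7856
arm 3 (φ=240.0°): x'=0.1789, y'=-0.1125
  e−x'=-0.1089;  (l²−L²−(e−x')²−y'²−z²)/2L = -0.0845
  √(A²+B²)=0.2963;  θ3 = -1.9473+1.8601 ≈ -0.0872

θ₁ = 1.3965, θ₂ = 0.7856, θ₃ = -0.0872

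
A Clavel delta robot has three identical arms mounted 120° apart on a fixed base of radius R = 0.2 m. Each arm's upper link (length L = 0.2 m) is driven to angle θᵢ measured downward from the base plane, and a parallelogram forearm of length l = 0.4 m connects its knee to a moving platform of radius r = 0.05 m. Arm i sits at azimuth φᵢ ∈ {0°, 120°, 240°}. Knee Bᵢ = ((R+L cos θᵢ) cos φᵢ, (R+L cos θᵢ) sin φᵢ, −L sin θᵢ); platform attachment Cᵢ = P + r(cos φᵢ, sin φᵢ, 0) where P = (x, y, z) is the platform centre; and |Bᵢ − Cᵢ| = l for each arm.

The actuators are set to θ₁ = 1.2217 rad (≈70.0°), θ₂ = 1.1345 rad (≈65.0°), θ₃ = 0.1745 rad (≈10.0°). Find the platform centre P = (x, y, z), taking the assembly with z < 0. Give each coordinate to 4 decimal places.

(-0.0976, -0.1366, -0.3916)

arm 1 at φ=0.0°: ρ1 = 0.2184;  S1 = (0.2184, 0.0000, -0.1879)
φ2=120.0°: virtual centre (-0.1173, 0.2031, -0.1813), radius l
φ3=240.0°: virtual centre (-0.1735, -0.3005, -0.0347), radius l
eliminate P² terms by subtracting sphere 1 from 2 and 3
[-0.6713 0.4062 0.0133]·P = 0.0048;  [-0.7838 -0.6010 0.3064]·P = 0.0386
det = 0.7218;  x = -0.0257+0.1835z,  y = -0.0306+0.2705z
quadratic in z: (1.1069)z²+(0.2697)z+(-0.0641)=0, √Δ=0.5972 → z ∈ {-0.3916, 0.1480}; z = -0.3916 (taking z<0)
x = -0.0976, y = -0.1366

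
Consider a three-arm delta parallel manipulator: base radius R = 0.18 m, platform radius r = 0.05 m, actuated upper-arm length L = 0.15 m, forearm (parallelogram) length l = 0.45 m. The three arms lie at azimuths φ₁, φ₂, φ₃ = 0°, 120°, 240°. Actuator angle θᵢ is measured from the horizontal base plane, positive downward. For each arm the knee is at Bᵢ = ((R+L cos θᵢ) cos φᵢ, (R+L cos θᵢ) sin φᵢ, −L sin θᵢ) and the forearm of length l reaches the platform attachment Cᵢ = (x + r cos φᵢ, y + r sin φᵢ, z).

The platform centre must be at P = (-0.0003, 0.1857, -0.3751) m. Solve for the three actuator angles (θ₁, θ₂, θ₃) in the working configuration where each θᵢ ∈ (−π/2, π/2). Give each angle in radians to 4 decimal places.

θ₁ = 0.4366, θ₂ = -0.3492, θ₃ = 1.0472

arm 1 (φ=0.0°): x'=-0.0003, y'=0.1857
  A cos θ + B sin θ = C:  0.1303·cos θ + -0.3751·sin θ = -0.0405
  γ=atan2(-0.3751,0.1303)=-1.2365;  ψ=arccos(-0.1021)=1.6731;  θ1=γ+ψ≈0.4366
rotate P by −φ2: (0.1610, -0.0926, -0.3751)
  A=-0.0310, B=-0.3751, C=(l²−L²−A²−y'²−z²)/(2L)=0.0992
  θ2 = atan2(B,A) + arccos(C/0.3764) = -0.3492
arm 3 (φ=240.0°): x'=-0.1607, y'=-0.0931
  e−x'=0.2907;  (l²−L²−(e−x')²−y'²−z²)/2L = -0.1795
  θ3 = atan2(B,A) + arccos(C/0.4745) = 1.0472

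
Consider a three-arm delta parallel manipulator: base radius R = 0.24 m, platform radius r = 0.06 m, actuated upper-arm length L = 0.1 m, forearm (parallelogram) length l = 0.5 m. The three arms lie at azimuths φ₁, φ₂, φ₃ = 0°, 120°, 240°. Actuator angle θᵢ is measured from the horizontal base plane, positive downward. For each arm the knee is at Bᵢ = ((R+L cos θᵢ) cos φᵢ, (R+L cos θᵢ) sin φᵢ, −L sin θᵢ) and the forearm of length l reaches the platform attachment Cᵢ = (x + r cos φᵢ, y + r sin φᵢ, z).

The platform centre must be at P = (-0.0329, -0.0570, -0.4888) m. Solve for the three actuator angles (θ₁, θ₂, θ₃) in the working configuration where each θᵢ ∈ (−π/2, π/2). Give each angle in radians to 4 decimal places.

arm 1 (φ=0.0°): x'=-0.0329, y'=-0.0570
  e−x'=0.2129;  (l²−L²−(e−x')²−y'²−z²)/2L = -0.2375
  γ=atan2(-0.4888,0.2129)=-1.1600;  ψ=arccos(-0.4455)=2.0325;  θ1=γ+ψ≈0.8725
φ2=120.0° → target in arm frame (-0.0329, 0.0570)
  A cos θ + B sin θ = C:  0.2129·cos θ + -0.4888·sin θ = -0.2375
  √(A²+B²)=0.5332;  θ2 = -1.1600+2.0325 ≈ 0.8725
rotate P by −φ3: (0.0658, 0.0000, -0.4888)
  e−x'=0.1142;  (l²−L²−(e−x')²−y'²−z²)/2L = -0.0598
  γ=atan2(-0.4888,0.1142)=-1.3413;  ψ=arccos(-0.1192)=1.6903;  θ3=γ+ψ≈0.3489

θ₁ = 0.8725, θ₂ = 0.8725, θ₃ = 0.3489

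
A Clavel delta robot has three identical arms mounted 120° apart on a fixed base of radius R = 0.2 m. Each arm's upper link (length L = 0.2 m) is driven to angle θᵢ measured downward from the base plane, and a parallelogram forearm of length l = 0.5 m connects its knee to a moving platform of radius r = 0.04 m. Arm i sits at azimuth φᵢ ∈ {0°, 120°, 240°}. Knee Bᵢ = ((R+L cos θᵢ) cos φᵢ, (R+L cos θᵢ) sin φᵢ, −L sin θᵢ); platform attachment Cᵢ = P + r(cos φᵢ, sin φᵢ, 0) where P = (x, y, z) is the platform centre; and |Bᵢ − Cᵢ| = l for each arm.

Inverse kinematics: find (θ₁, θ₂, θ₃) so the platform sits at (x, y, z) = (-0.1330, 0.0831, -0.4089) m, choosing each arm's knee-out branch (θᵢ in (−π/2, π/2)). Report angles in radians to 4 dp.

θ₁ = 0.8726, θ₂ = -0.1747, θ₃ = 0.4364

rotate P by −φ1: (-0.1330, 0.0831, -0.4089)
  A=0.2930, B=-0.4089, C=(l²−L²−A²−y'²−z²)/(2L)=-0.1249
  γ=atan2(-0.4089,0.2930)=-0.9490;  ψ=arccos(-0.2483)=1.8217;  θ1=γ+ψ≈0.8726
arm 2 (φ=120.0°): x'=0.1385, y'=0.0736
  A cos θ + B sin θ = C:  0.0215·cos θ + -0.4089·sin θ = 0.0923
  γ=atan2(-0.4089,0.0215)=-1.5182;  ψ=arccos(0.2254)=1.3435;  θ2=γ+ψ≈-0.1747
rotate P by −φ3: (-0.0055, -0.1567, -0.4089)
  e−x'=0.1655;  (l²−L²−(e−x')²−y'²−z²)/2L = -0.0229
  θ3 = atan2(B,A) + arccos(C/0.4411) = 0.4364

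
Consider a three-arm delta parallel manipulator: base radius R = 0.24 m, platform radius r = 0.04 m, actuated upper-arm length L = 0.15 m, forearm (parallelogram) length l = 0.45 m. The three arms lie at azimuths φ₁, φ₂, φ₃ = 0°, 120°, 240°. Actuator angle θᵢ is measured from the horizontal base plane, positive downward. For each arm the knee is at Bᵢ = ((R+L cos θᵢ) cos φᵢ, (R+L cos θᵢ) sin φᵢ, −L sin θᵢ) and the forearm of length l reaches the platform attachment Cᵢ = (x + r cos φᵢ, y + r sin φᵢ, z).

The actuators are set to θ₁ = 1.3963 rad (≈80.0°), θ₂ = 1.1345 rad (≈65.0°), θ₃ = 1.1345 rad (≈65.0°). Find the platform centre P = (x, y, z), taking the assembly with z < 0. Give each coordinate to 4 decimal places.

arm 1 at φ=0.0°: ρ1 = 0.2260;  centre 1 = (0.2260, 0.0000, -0.1477)
arm 2 at φ=120.0°: ρ2 = 0.2634;  centre 2 = (-0.1317, 0.2281, -0.1359)
arm 3 at φ=240.0°: ρ3 = 0.2634;  centre 3 = (-0.1317, -0.2281, -0.1359)
subtract pairs → two planes through P
linear system: -0.7155x+0.4562y = 0.0149−0.0235z; -0.7155x+-0.4562y = 0.0149−0.0235z
det = 0.6528;  x = -0.0209+0.0329z,  y = 0.0000+0.0000z
into |P−centre ₁|² = l²: 1.0011z² + 0.2792z + -0.1197 = 0;  Δ = 0.5573;  z = -0.5123 or 0.2334 → z<0 root = -0.5123
x = -0.0377, y = 0.0000

(-0.0377, 0.0000, -0.5123)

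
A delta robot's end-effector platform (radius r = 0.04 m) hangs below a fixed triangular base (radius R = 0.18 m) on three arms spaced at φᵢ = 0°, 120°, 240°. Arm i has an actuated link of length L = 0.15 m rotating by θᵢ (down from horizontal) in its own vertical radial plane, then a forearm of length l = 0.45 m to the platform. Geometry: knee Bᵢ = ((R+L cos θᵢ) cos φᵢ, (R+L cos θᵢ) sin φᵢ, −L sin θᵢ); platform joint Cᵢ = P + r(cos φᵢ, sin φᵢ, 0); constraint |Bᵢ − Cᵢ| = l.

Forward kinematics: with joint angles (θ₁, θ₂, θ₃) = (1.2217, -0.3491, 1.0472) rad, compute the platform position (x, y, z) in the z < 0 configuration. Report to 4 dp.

(-0.1361, 0.1772, -0.3938)

centre 1 = (0.1913·cos0.0°, 0.1913·sin0.0°, -0.1410) = (0.1913, 0.0000, -0.1410)
φ2=120.0°: virtual centre (-0.1405, 0.2433, 0.0513), radius l
φ3=240.0°: virtual centre (-0.1075, -0.1862, -0.1299), radius l
|centre ₂|²−|centre ₁|² = 0.0251;  |centre ₃|²−|centre ₁|² = 0.0066
[-0.6636 0.4866 0.3845]·P = 0.0251;  [-0.5976 -0.3724 0.0221]·P = 0.0066
Cramer: x(z) = -0.0234+0.2862z;  y(z) = 0.0197-0.3999z
into |P−centre ₁|² = l²: 1.2418z² + 0.1433z + -0.1362 = 0;  Δ = 0.6969;  z = -0.3938 or 0.2784 → z<0 root = -0.3938
x = -0.1361, y = 0.1772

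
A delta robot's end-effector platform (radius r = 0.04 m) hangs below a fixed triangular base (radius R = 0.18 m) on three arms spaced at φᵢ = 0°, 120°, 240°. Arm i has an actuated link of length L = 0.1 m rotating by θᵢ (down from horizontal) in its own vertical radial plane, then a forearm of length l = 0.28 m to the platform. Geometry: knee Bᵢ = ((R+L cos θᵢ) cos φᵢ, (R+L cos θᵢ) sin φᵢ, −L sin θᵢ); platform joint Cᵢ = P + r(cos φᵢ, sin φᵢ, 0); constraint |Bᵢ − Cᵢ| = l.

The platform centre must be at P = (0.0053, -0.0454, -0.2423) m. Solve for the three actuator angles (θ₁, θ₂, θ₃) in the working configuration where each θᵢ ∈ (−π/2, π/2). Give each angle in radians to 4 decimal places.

θ₁ = 0.6982, θ₂ = 1.0468, θ₃ = 0.4360

φ1=0.0° → target in arm frame (0.0053, -0.0454)
  A=0.1347, B=-0.2423, C=(l²−L²−A²−y'²−z²)/(2L)=-0.0526
  √(A²+B²)=0.2772;  θ1 = -1.0634+1.7616 ≈ 0.6982
rotate P by −φ2: (-0.0420, 0.0181, -0.2423)
  e−x'=0.1820;  (l²−L²−(e−x')²−y'²−z²)/2L = -0.1187
  θ2 = atan2(B,A) + arccos(C/0.3030) = 1.0468
φ3=240.0° → target in arm frame (0.0367, 0.0273)
  A cos θ + B sin θ = C:  0.1033·cos θ + -0.2423·sin θ = -0.0087
  √(A²+B²)=0.2634;  θ3 = -1.1677+1.6037 ≈ 0.4360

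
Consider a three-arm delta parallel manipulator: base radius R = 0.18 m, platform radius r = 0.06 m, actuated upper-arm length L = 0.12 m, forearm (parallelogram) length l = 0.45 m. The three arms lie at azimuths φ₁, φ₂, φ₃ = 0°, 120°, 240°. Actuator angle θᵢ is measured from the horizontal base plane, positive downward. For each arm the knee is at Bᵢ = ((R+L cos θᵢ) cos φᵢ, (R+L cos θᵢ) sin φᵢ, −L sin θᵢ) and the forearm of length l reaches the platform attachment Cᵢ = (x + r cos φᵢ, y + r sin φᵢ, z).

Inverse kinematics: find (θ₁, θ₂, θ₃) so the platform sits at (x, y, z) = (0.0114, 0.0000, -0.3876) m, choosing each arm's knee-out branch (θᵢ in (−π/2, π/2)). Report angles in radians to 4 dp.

θ₁ = -0.0001, θ₂ = 0.0870, θ₃ = 0.0870

rotate P by −φ1: (0.0114, 0.0000, -0.3876)
  A=0.1086, B=-0.3876, C=(l²−L²−A²−y'²−z²)/(2L)=0.1086
  γ=atan2(-0.3876,0.1086)=-1.2976;  ψ=arccos(0.2699)=1.2975;  θ1=γ+ψ≈-0.0001
rotate P by −φ2: (-0.0057, -0.0099, -0.3876)
  A cos θ + B sin θ = C:  0.1257·cos θ + -0.3876·sin θ = 0.0915
  θ2 = atan2(B,A) + arccos(C/0.4075) = 0.0870
φ3=240.0° → target in arm frame (-0.0057, 0.0099)
  A cos θ + B sin θ = C:  0.1257·cos θ + -0.3876·sin θ = 0.0915
  √(A²+B²)=0.4075;  θ3 = -1.2572+1.3442 ≈ 0.0870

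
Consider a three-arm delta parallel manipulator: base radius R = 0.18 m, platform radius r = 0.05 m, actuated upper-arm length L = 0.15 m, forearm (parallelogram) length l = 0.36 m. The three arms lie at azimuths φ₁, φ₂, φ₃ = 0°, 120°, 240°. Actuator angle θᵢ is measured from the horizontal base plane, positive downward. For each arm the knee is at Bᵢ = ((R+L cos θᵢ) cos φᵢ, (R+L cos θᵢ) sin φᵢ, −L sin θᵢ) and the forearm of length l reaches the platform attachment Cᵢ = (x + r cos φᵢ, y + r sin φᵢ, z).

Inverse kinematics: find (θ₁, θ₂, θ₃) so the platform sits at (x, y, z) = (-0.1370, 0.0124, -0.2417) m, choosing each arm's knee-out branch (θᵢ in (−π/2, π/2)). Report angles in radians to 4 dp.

θ₁ = 1.0474, θ₂ = -0.2616, θ₃ = -0.0868

rotate P by −φ1: (-0.1370, 0.0124, -0.2417)
  A cos θ + B sin θ = C:  0.2670·cos θ + -0.2417·sin θ = -0.0759
  γ=atan2(-0.2417,0.2670)=-0.7357;  ψ=arccos(-0.2107)=1.7831;  θ1=γ+ψ≈1.0474
arm 2 (φ=120.0°): x'=0.0792, y'=0.1124
  A=0.0508, B=-0.2417, C=(l²−L²−A²−y'²−z²)/(2L)=0.1115
  γ=atan2(-0.2417,0.0508)=-1.3638;  ψ=arccos(0.4516)=1.1022;  θ2=γ+ψ≈-0.2616
φ3=240.0° → target in arm frame (0.0578, -0.1248)
  e−x'=0.0722;  (l²−L²−(e−x')²−y'²−z²)/2L = 0.0929
  θ3 = atan2(B,A) + arccos(C/0.2523) = -0.0868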